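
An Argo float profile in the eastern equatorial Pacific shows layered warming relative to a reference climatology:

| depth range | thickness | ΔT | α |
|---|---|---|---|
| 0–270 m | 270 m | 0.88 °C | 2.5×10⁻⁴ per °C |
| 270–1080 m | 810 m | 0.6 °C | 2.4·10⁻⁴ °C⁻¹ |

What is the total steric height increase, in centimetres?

Layer 1: 2.5×10⁻⁴ × 0.88 × 270 = 0.05940 m
810 × 0.6 × 2.4×10⁻⁴ = 0.11664 m
Δh = 0.05940 + 0.11664 = 0.17604 m ≈ 17.6 cm

17.6 cm of thermosteric rise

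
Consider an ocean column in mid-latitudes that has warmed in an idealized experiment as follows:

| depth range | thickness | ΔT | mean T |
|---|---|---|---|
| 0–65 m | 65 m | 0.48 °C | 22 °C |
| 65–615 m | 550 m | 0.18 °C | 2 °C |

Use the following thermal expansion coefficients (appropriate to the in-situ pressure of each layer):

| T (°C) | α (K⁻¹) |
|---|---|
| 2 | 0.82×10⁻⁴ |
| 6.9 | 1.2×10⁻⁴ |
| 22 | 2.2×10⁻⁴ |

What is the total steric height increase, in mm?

15.0 mm of thermosteric rise

Layer 1 at 22 °C → α = 2.2×10⁻⁴ K⁻¹
Layer 2 at 2 °C → α = 0.82×10⁻⁴ K⁻¹
Layer 1: 65 × 0.48 × 2.2×10⁻⁴ = 0.006864 m
Layer 2: 0.18 × 550 × 0.82×10⁻⁴ = 0.008118 m
Δh = 0.006864 + 0.008118 = 0.014982 m ≈ 15.0 mm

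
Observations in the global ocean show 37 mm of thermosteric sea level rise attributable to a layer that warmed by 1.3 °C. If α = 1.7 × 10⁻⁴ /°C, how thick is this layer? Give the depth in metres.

H = Δh/(αΔT) = 0.037 / (1.7×10⁻⁴ × 1.3) ≈ 167.4 m

H ≈ 170 m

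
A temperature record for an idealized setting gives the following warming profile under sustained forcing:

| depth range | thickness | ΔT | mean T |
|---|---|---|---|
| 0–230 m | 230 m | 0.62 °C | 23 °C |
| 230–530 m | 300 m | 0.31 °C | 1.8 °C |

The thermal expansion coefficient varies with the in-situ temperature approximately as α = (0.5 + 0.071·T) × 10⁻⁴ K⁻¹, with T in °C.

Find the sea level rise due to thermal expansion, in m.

Layer 1: α = (0.5 + 0.071×23)×10⁻⁴ = 2.133×10⁻⁴ K⁻¹
Layer 2: α = (0.5 + 0.071×1.8)×10⁻⁴ = 0.6278×10⁻⁴ K⁻¹
0.62 × 230 × 2.133×10⁻⁴ = 0.03041658 m
230–530 m: 0.6278×10⁻⁴ × 300 × 0.31 = 0.00583854 m
Δh = 0.03041658 + 0.00583854 = 0.03625512 m ≈ 0.036 m

about 0.036 m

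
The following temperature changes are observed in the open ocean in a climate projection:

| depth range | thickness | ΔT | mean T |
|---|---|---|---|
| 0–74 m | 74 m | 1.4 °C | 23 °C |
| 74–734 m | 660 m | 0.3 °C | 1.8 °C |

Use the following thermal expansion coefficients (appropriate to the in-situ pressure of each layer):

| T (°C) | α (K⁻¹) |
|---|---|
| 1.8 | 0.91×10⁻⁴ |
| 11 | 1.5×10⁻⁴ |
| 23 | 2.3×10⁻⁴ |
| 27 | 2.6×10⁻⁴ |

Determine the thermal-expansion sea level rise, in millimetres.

Layer 1 at 23 °C → α = 2.3×10⁻⁴ K⁻¹
Layer 2 at 1.8 °C → α = 0.91×10⁻⁴ K⁻¹
1.4 × 2.3×10⁻⁴ × 74 = 0.023828 m
74–734 m: 0.3 × 660 × 0.91×10⁻⁴ = 0.018018 m
Δh = 0.023828 + 0.018018 = 0.041846 m ≈ 41.8 mm

Δh = 41.8 mm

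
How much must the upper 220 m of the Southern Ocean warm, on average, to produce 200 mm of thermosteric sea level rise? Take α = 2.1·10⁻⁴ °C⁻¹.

ΔT = Δh/(αH) = 0.2 / (2.1×10⁻⁴ × 220) ≈ 4.329 K

about 4.3 K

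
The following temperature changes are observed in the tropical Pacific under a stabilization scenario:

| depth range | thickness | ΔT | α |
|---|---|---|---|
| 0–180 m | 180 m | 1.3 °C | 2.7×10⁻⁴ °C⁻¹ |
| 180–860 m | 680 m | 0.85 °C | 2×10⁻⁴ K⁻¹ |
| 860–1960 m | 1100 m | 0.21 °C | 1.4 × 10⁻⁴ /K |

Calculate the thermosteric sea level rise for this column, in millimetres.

0–180 m: 180 × 2.7×10⁻⁴ × 1.3 = 0.06318 m
Layer 2: 2×10⁻⁴ × 0.85 × 680 = 0.11560 m
860–1960 m: 0.21 × 1.4×10⁻⁴ × 1100 = 0.03234 m
Δh = 0.06318 + 0.11560 + 0.03234 = 0.21112 m

211 mm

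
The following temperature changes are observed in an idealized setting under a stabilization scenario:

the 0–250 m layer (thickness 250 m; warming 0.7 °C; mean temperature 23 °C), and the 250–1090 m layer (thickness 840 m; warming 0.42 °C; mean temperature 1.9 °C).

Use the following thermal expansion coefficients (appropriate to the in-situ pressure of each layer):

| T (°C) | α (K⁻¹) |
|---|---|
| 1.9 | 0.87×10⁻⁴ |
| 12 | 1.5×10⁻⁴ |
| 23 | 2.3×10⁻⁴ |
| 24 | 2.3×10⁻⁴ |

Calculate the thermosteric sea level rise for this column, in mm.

Layer 1 at 23 °C → α = 2.3×10⁻⁴ K⁻¹
Layer 2 at 1.9 °C → α = 0.87×10⁻⁴ K⁻¹
Layer 1: 2.3×10⁻⁴ × 0.7 × 250 = 0.04025 m
Layer 2: 0.42 × 0.87×10⁻⁴ × 840 = 0.0306936 m
Δh = 0.04025 + 0.0306936 = 0.0709436 m

Δh = 70.9 mm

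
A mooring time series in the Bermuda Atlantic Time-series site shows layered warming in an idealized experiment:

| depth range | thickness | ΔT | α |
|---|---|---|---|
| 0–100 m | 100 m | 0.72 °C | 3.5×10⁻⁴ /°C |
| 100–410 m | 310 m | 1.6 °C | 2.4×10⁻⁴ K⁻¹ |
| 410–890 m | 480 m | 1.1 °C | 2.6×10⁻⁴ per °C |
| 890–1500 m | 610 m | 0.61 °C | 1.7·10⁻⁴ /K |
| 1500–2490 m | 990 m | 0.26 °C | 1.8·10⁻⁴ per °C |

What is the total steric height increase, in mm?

Layer 1: 100 × 0.72 × 3.5×10⁻⁴ = 0.02520 m
100–410 m: 1.6 × 2.4×10⁻⁴ × 310 = 0.11904 m
2.6×10⁻⁴ × 480 × 1.1 = 0.13728 m
0.61 × 610 × 1.7×10⁻⁴ = 0.063257 m
1500–2490 m: 0.26 × 990 × 1.8×10⁻⁴ = 0.046332 m
Δh = 0.02520 + 0.11904 + 0.13728 + 0.063257 + 0.046332 = 0.391109 m

391 mm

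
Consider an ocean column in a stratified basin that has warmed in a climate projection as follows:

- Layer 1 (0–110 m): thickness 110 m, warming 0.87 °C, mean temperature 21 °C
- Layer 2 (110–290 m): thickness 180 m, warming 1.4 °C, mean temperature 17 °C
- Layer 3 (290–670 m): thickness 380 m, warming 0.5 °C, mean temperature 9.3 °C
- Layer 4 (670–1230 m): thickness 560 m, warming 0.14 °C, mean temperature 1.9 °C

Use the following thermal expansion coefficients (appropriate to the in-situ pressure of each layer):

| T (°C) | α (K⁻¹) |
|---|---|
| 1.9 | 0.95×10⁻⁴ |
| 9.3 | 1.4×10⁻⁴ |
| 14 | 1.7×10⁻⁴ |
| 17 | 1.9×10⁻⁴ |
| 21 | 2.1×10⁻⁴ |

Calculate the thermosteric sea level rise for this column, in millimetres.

Layer 1 at 21 °C → α = 2.1×10⁻⁴ K⁻¹
Layer 2 at 17 °C → α = 1.9×10⁻⁴ K⁻¹
Layer 3 at 9.3 °C → α = 1.4×10⁻⁴ K⁻¹
Layer 4 at 1.9 °C → α = 0.95×10⁻⁴ K⁻¹
0–110 m: 110 × 2.1×10⁻⁴ × 0.87 = 0.020097 m
110–290 m: 1.4 × 180 × 1.9×10⁻⁴ = 0.04788 m
290–670 m: 0.5 × 1.4×10⁻⁴ × 380 = 0.02660 m
670–1230 m: 0.95×10⁻⁴ × 560 × 0.14 = 0.007448 m
Δh = 0.020097 + 0.04788 + 0.02660 + 0.007448 = 0.102025 m

about 102 mm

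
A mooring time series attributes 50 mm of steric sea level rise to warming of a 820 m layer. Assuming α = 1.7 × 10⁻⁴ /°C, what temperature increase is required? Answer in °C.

0.359 °C

ΔT = Δh/(αH) = 0.05 / (1.7×10⁻⁴ × 820) ≈ 0.3587 °C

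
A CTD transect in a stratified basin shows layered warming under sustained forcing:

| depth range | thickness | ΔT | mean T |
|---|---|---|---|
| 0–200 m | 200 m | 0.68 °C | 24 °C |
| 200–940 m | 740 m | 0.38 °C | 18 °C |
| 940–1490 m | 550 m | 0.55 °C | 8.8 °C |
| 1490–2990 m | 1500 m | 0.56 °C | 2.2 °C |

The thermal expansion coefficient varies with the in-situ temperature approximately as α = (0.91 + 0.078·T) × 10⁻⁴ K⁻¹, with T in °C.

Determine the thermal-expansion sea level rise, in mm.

Layer 1: α = (0.91 + 0.078×24)×10⁻⁴ = 2.782×10⁻⁴ K⁻¹
Layer 2: α = (0.91 + 0.078×18)×10⁻⁴ = 2.314×10⁻⁴ K⁻¹
Layer 3: α = (0.91 + 0.078×8.8)×10⁻⁴ = 1.5964×10⁻⁴ K⁻¹
Layer 4: α = (0.91 + 0.078×2.2)×10⁻⁴ = 1.0816×10⁻⁴ K⁻¹
200 × 2.782×10⁻⁴ × 0.68 = 0.0378352 m
200–940 m: 740 × 2.314×10⁻⁴ × 0.38 = 0.06506968 m
1.5964×10⁻⁴ × 550 × 0.55 = 0.0482911 m
Layer 4: 1.0816×10⁻⁴ × 1500 × 0.56 = 0.0908544 m
Δh = 0.0378352 + 0.06506968 + 0.0482911 + 0.0908544 = 0.24205038 m

240 mm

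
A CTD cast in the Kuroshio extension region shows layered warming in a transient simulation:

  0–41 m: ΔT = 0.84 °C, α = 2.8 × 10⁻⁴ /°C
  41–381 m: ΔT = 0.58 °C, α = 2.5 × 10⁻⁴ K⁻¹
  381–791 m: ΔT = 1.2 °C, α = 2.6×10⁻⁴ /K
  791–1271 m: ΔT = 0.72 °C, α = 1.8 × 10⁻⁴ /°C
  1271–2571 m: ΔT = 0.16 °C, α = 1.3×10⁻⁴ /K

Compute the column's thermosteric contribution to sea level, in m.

Δh ≈ 0.276 m

0.84 × 41 × 2.8×10⁻⁴ = 0.0096432 m
41–381 m: 2.5×10⁻⁴ × 340 × 0.58 = 0.04930 m
2.6×10⁻⁴ × 1.2 × 410 = 0.12792 m
791–1271 m: 0.72 × 1.8×10⁻⁴ × 480 = 0.062208 m
1271–2571 m: 1300 × 0.16 × 1.3×10⁻⁴ = 0.02704 m
Δh = 0.0096432 + 0.04930 + 0.12792 + 0.062208 + 0.02704 = 0.2761112 m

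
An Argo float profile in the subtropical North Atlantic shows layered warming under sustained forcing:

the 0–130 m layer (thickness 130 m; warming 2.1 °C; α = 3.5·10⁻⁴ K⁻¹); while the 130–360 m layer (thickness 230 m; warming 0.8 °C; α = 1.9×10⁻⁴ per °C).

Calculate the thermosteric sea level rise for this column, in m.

0.131 m

Layer 1: 3.5×10⁻⁴ × 130 × 2.1 = 0.09555 m
Layer 2: 0.8 × 230 × 1.9×10⁻⁴ = 0.03496 m
Δh = 0.09555 + 0.03496 = 0.13051 m ≈ 0.131 m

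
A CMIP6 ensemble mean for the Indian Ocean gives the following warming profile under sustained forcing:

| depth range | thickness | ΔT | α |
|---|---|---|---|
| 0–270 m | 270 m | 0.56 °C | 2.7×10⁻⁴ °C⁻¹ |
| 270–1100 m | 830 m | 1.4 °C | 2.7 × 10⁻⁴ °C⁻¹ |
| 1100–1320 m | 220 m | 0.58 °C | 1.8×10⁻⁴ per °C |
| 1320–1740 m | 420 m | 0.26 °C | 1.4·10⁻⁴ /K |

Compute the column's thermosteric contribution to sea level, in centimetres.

Δh = 39.3 cm

270 × 0.56 × 2.7×10⁻⁴ = 0.040824 m
1.4 × 830 × 2.7×10⁻⁴ = 0.31374 m
1100–1320 m: 220 × 0.58 × 1.8×10⁻⁴ = 0.022968 m
Layer 4: 420 × 1.4×10⁻⁴ × 0.26 = 0.015288 m
Δh = 0.040824 + 0.31374 + 0.022968 + 0.015288 = 0.39282 m ≈ 39.3 cm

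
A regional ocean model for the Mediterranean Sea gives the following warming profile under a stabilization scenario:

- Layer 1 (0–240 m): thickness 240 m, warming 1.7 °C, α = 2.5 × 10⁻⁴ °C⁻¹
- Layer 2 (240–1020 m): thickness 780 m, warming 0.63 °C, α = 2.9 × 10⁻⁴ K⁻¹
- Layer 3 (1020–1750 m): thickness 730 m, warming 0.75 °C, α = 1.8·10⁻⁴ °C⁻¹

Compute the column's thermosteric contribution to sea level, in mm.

Layer 1: 2.5×10⁻⁴ × 240 × 1.7 = 0.10200 m
780 × 2.9×10⁻⁴ × 0.63 = 0.142506 m
Layer 3: 1.8×10⁻⁴ × 0.75 × 730 = 0.09855 m
Δh = 0.10200 + 0.142506 + 0.09855 = 0.343056 m

about 340 mm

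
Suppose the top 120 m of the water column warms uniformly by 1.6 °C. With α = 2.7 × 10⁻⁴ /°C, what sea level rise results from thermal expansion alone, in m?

Δh ≈ 0.0518 m

Δh = αΔT·H = 2.7×10⁻⁴ × 1.6 × 120 = 0.05184 m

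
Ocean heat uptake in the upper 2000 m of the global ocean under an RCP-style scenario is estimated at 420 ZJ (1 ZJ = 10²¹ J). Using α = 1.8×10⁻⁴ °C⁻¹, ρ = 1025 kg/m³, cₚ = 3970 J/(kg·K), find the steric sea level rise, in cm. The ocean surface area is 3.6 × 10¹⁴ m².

Per unit area: Q = 420×10²¹ / (3.6×10¹⁴) ≈ 1.167×10⁹ J/m²
Δh = αQ/(ρcₚ) = 1.8×10⁻⁴ × 1.167×10⁹ / (1025 × 3970) ≈ 0.051621 m

5.2 cm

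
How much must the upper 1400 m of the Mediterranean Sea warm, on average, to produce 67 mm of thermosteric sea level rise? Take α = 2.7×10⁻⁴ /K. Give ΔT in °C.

about 0.177 °C

ΔT = Δh/(αH) = 0.067 / (2.7×10⁻⁴ × 1400) ≈ 0.1772 °C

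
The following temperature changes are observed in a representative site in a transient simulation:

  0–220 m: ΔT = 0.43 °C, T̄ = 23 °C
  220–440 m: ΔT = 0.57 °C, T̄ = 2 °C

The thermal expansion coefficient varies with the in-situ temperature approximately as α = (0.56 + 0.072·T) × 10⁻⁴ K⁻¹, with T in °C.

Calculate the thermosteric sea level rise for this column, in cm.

2.98 cm

Layer 1: α = (0.56 + 0.072×23)×10⁻⁴ = 2.216×10⁻⁴ K⁻¹
Layer 2: α = (0.56 + 0.072×2)×10⁻⁴ = 0.704×10⁻⁴ K⁻¹
Layer 1: 2.216×10⁻⁴ × 220 × 0.43 = 0.02096336 m
0.57 × 0.704×10⁻⁴ × 220 = 0.00882816 m
Δh = 0.02096336 + 0.00882816 = 0.02979152 m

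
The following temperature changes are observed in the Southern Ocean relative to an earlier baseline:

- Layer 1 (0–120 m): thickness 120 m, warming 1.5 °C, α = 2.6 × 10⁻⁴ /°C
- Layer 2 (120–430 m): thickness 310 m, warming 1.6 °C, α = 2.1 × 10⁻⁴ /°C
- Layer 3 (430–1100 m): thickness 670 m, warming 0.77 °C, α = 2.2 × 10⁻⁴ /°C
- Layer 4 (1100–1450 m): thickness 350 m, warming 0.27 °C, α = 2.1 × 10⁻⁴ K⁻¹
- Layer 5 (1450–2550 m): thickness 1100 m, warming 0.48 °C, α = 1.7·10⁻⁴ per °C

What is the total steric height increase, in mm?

Δh ≈ 374 mm

Layer 1: 120 × 2.6×10⁻⁴ × 1.5 = 0.04680 m
310 × 1.6 × 2.1×10⁻⁴ = 0.10416 m
670 × 0.77 × 2.2×10⁻⁴ = 0.113498 m
1100–1450 m: 0.27 × 350 × 2.1×10⁻⁴ = 0.019845 m
1450–2550 m: 1.7×10⁻⁴ × 1100 × 0.48 = 0.08976 m
Δh = 0.04680 + 0.10416 + 0.113498 + 0.019845 + 0.08976 = 0.374063 m ≈ 374 mm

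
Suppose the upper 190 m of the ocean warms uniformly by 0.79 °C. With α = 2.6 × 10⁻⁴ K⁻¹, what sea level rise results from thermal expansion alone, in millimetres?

Δh = αΔT·H = 2.6×10⁻⁴ × 0.79 × 190 = 0.039026 m

39.0 mm of thermosteric rise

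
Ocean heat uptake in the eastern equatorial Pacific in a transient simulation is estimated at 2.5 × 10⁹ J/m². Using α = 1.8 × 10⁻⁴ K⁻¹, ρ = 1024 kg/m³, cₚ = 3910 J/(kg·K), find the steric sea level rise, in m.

0.112 m

Δh = αQ/(ρcₚ) = 1.8×10⁻⁴ × 2.5×10⁹ / (1024 × 3910) ≈ 0.11239 m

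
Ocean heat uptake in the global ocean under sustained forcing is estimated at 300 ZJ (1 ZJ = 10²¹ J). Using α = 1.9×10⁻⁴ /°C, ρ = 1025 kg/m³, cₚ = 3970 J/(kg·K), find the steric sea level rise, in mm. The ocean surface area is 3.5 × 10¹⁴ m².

40.0 mm of thermosteric rise

Per unit area: Q = 300×10²¹ / (3.5×10¹⁴) ≈ 8.571×10⁸ J/m²
Δh = αQ/(ρcₚ) = 1.9×10⁻⁴ × 8.571×10⁸ / (1025 × 3970) ≈ 0.040019 m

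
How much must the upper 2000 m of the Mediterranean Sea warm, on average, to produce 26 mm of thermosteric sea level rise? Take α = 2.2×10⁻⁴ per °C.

ΔT ≈ 0.0591 °C

ΔT = Δh/(αH) = 0.026 / (2.2×10⁻⁴ × 2000) ≈ 0.05909 °C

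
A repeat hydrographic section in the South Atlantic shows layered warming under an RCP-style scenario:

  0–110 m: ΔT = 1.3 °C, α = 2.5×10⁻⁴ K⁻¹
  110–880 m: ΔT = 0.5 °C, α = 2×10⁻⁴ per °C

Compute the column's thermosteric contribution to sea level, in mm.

113 mm

2.5×10⁻⁴ × 1.3 × 110 = 0.03575 m
Layer 2: 770 × 2×10⁻⁴ × 0.5 = 0.07700 m
Δh = 0.03575 + 0.07700 = 0.11275 m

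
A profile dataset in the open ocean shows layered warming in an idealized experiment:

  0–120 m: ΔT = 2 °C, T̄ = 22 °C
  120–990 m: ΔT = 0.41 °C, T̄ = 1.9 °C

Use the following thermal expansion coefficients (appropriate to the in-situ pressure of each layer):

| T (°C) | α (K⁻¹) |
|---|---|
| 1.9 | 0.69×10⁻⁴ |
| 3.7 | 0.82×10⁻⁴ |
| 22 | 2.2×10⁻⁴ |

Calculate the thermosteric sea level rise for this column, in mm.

Layer 1 at 22 °C → α = 2.2×10⁻⁴ K⁻¹
Layer 2 at 1.9 °C → α = 0.69×10⁻⁴ K⁻¹
2 × 2.2×10⁻⁴ × 120 = 0.05280 m
120–990 m: 870 × 0.41 × 0.69×10⁻⁴ = 0.0246123 m
Δh = 0.05280 + 0.0246123 = 0.0774123 m

77.4 mm of thermosteric rise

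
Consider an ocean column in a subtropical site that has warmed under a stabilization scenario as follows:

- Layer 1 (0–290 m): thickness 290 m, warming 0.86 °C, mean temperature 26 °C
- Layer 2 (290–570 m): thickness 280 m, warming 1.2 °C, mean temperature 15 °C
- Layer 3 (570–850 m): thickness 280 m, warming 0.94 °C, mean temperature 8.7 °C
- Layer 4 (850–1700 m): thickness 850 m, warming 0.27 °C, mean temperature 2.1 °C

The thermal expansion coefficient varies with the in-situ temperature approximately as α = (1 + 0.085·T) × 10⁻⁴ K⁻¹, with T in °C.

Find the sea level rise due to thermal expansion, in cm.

Layer 1: α = (1 + 0.085×26)×10⁻⁴ = 3.21×10⁻⁴ K⁻¹
Layer 2: α = (1 + 0.085×15)×10⁻⁴ = 2.275×10⁻⁴ K⁻¹
Layer 3: α = (1 + 0.085×8.7)×10⁻⁴ = 1.7395×10⁻⁴ K⁻¹
Layer 4: α = (1 + 0.085×2.1)×10⁻⁴ = 1.1785×10⁻⁴ K⁻¹
Layer 1: 3.21×10⁻⁴ × 0.86 × 290 = 0.0800574 m
290–570 m: 1.2 × 2.275×10⁻⁴ × 280 = 0.07644 m
1.7395×10⁻⁴ × 280 × 0.94 = 0.04578364 m
Layer 4: 850 × 1.1785×10⁻⁴ × 0.27 = 0.027046575 m
Δh = 0.0800574 + 0.07644 + 0.04578364 + 0.027046575 = 0.229327615 m

22.9 cm of thermosteric rise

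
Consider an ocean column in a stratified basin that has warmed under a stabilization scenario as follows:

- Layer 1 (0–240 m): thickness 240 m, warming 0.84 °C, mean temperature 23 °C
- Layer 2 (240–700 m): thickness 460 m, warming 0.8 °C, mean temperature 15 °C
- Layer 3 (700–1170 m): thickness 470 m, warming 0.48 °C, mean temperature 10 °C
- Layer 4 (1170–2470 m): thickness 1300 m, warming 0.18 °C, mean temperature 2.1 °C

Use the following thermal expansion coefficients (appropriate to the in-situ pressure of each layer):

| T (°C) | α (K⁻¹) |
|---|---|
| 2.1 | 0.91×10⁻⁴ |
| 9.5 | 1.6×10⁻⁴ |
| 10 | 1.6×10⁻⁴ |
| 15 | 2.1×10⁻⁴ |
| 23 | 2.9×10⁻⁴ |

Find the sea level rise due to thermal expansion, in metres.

Layer 1 at 23 °C → α = 2.9×10⁻⁴ K⁻¹
Layer 2 at 15 °C → α = 2.1×10⁻⁴ K⁻¹
Layer 3 at 10 °C → α = 1.6×10⁻⁴ K⁻¹
Layer 4 at 2.1 °C → α = 0.91×10⁻⁴ K⁻¹
0–240 m: 2.9×10⁻⁴ × 0.84 × 240 = 0.058464 m
Layer 2: 0.8 × 2.1×10⁻⁴ × 460 = 0.07728 m
700–1170 m: 470 × 0.48 × 1.6×10⁻⁴ = 0.036096 m
Layer 4: 0.91×10⁻⁴ × 0.18 × 1300 = 0.021294 m
Δh = 0.058464 + 0.07728 + 0.036096 + 0.021294 = 0.193134 m

Δh = 0.19 m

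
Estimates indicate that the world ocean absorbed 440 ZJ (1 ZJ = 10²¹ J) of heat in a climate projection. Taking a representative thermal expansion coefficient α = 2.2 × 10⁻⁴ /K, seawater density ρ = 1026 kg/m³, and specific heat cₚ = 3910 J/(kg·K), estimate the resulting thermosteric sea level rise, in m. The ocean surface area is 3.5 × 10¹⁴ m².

Per unit area: Q = 440×10²¹ / (3.5×10¹⁴) ≈ 1.257×10⁹ J/m²
Δh = αQ/(ρcₚ) = 2.2×10⁻⁴ × 1.257×10⁹ / (1026 × 3910) ≈ 0.068934 m

0.0689 m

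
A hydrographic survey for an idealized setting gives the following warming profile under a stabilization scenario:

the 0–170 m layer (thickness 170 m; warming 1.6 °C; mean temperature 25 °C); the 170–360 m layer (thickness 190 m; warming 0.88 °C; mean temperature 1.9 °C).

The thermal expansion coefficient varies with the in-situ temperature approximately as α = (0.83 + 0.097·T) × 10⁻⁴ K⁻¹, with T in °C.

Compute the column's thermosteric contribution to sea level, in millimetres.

110 mm of thermosteric rise

Layer 1: α = (0.83 + 0.097×25)×10⁻⁴ = 3.255×10⁻⁴ K⁻¹
Layer 2: α = (0.83 + 0.097×1.9)×10⁻⁴ = 1.0143×10⁻⁴ K⁻¹
170 × 3.255×10⁻⁴ × 1.6 = 0.088536 m
170–360 m: 190 × 0.88 × 1.0143×10⁻⁴ = 0.016959096 m
Δh = 0.088536 + 0.016959096 = 0.105495096 m ≈ 110 mm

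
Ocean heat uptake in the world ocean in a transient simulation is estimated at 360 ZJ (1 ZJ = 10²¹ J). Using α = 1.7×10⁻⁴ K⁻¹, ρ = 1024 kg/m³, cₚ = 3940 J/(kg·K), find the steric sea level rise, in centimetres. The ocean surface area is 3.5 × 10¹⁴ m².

4.3 cm of thermosteric rise

Per unit area: Q = 360×10²¹ / (3.5×10¹⁴) ≈ 1.029×10⁹ J/m²
Δh = αQ/(ρcₚ) = 1.7×10⁻⁴ × 1.029×10⁹ / (1024 × 3940) ≈ 0.043358 m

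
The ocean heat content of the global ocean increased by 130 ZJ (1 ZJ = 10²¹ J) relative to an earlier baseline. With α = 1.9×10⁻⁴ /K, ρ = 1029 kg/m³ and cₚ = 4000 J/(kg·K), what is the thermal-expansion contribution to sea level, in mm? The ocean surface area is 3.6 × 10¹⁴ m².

Per unit area: Q = 130×10²¹ / (3.6×10¹⁴) ≈ 3.611×10⁸ J/m²
Δh = αQ/(ρcₚ) = 1.9×10⁻⁴ × 3.611×10⁸ / (1029 × 4000) ≈ 0.016669 m

Δh = 16.7 mm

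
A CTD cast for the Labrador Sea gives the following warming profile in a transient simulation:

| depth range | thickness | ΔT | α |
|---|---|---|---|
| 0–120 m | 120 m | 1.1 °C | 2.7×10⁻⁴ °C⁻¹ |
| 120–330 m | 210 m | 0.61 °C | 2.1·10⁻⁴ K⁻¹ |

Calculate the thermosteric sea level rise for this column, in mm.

Δh ≈ 62.5 mm

0–120 m: 1.1 × 120 × 2.7×10⁻⁴ = 0.03564 m
120–330 m: 0.61 × 2.1×10⁻⁴ × 210 = 0.026901 m
Δh = 0.03564 + 0.026901 = 0.062541 m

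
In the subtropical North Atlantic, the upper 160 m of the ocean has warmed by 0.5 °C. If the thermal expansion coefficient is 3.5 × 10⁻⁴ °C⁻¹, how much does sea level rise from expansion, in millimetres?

Δh ≈ 28.0 mm

Δh = αΔT·H = 3.5×10⁻⁴ × 0.5 × 160 = 0.02800 m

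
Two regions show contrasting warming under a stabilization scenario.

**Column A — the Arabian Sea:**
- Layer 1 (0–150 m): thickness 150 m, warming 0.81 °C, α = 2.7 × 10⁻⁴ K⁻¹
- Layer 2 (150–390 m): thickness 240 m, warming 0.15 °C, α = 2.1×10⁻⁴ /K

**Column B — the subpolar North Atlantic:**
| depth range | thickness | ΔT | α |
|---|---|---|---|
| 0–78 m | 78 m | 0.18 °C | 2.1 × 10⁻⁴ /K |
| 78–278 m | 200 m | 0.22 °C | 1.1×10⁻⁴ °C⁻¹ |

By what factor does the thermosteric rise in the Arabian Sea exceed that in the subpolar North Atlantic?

A 0–150 m: 0.81 × 150 × 2.7×10⁻⁴ = 0.032805 m
A Layer 2: 0.15 × 240 × 2.1×10⁻⁴ = 0.00756 m
A total: 0.040365 m
B 78 × 2.1×10⁻⁴ × 0.18 = 0.0029484 m
B Layer 2: 200 × 0.22 × 1.1×10⁻⁴ = 0.00484 m
B total: 0.0077884 m
Ratio: 0.040365 / 0.0077884 ≈ 5.183

5.2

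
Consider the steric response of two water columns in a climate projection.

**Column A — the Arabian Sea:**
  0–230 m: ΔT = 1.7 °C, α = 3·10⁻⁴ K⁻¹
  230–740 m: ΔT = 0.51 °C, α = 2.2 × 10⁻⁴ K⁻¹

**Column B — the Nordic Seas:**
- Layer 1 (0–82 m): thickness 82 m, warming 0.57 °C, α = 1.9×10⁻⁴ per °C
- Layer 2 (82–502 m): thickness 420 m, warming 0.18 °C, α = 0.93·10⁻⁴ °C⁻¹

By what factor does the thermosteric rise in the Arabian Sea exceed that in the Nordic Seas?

A 1.7 × 3×10⁻⁴ × 230 = 0.11730 m
A Layer 2: 510 × 2.2×10⁻⁴ × 0.51 = 0.057222 m
A total: 0.174522 m
B 0–82 m: 82 × 1.9×10⁻⁴ × 0.57 = 0.0088806 m
B 82–502 m: 420 × 0.93×10⁻⁴ × 0.18 = 0.0070308 m
B total: 0.0159114 m
Ratio: 0.174522 / 0.0159114 ≈ 10.97

a factor of 11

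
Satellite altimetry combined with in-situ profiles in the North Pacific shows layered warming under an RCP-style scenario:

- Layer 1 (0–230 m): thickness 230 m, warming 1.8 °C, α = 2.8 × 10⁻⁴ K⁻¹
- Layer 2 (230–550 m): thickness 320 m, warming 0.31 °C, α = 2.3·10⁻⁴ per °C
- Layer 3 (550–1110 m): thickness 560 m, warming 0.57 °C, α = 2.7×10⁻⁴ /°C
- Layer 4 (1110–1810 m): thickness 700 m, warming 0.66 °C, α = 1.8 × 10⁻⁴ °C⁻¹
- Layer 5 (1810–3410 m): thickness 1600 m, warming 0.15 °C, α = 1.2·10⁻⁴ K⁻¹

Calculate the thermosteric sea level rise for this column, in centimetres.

34 cm of thermosteric rise

1.8 × 230 × 2.8×10⁻⁴ = 0.11592 m
320 × 2.3×10⁻⁴ × 0.31 = 0.022816 m
0.57 × 560 × 2.7×10⁻⁴ = 0.086184 m
0.66 × 1.8×10⁻⁴ × 700 = 0.08316 m
1810–3410 m: 0.15 × 1.2×10⁻⁴ × 1600 = 0.02880 m
Δh = 0.11592 + 0.022816 + 0.086184 + 0.08316 + 0.02880 = 0.33688 m ≈ 34 cm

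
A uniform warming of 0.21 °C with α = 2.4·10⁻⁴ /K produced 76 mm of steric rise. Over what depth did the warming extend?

1500 m

H = Δh/(αΔT) = 0.076 / (2.4×10⁻⁴ × 0.21) ≈ 1508 m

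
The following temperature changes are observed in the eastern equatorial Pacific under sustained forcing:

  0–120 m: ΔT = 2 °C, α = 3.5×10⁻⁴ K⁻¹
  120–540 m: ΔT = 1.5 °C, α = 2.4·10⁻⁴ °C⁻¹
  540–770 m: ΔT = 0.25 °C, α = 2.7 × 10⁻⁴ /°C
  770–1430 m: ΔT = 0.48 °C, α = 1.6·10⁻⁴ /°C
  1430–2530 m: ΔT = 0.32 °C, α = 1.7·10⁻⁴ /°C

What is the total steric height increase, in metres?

0–120 m: 3.5×10⁻⁴ × 2 × 120 = 0.08400 m
Layer 2: 2.4×10⁻⁴ × 420 × 1.5 = 0.15120 m
540–770 m: 230 × 2.7×10⁻⁴ × 0.25 = 0.015525 m
770–1430 m: 1.6×10⁻⁴ × 660 × 0.48 = 0.050688 m
Layer 5: 1.7×10⁻⁴ × 1100 × 0.32 = 0.05984 m
Δh = 0.08400 + 0.15120 + 0.015525 + 0.050688 + 0.05984 = 0.361253 m

0.361 m of thermosteric rise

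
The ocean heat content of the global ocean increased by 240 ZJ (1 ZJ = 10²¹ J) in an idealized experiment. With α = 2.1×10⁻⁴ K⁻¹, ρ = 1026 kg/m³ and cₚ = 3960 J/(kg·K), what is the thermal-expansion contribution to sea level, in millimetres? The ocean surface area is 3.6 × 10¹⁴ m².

Per unit area: Q = 240×10²¹ / (3.6×10¹⁴) ≈ 6.667×10⁸ J/m²
Δh = αQ/(ρcₚ) = 2.1×10⁻⁴ × 6.667×10⁸ / (1026 × 3960) ≈ 0.034459 m

Δh = 34.5 mm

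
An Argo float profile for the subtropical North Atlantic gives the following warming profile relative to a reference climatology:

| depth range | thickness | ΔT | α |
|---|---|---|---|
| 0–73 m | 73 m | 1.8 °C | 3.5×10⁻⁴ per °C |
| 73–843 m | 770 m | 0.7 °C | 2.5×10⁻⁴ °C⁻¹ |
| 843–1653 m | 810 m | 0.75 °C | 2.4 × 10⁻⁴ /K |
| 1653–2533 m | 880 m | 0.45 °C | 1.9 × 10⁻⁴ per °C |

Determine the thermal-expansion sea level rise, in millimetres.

about 402 mm

Layer 1: 73 × 3.5×10⁻⁴ × 1.8 = 0.04599 m
2.5×10⁻⁴ × 770 × 0.7 = 0.13475 m
Layer 3: 2.4×10⁻⁴ × 0.75 × 810 = 0.14580 m
0.45 × 1.9×10⁻⁴ × 880 = 0.07524 m
Δh = 0.04599 + 0.13475 + 0.14580 + 0.07524 = 0.40178 m ≈ 402 mm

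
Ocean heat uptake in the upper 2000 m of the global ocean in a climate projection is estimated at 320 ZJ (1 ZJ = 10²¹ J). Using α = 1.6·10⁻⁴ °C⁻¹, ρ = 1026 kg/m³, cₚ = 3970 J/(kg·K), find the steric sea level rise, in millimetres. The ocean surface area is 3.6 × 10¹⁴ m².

Δh ≈ 35 mm

Per unit area: Q = 320×10²¹ / (3.6×10¹⁴) ≈ 8.889×10⁸ J/m²
Δh = αQ/(ρcₚ) = 1.6×10⁻⁴ × 8.889×10⁸ / (1026 × 3970) ≈ 0.034917 m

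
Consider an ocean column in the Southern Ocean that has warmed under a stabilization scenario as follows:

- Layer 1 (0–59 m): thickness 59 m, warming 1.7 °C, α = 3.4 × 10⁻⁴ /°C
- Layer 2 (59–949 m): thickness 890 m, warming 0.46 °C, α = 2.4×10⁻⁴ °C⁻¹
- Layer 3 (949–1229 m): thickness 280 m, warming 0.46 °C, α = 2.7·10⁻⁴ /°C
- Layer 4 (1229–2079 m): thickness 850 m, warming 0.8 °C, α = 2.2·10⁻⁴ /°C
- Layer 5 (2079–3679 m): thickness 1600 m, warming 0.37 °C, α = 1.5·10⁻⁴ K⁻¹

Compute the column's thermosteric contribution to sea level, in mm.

1.7 × 59 × 3.4×10⁻⁴ = 0.034102 m
890 × 2.4×10⁻⁴ × 0.46 = 0.098256 m
280 × 0.46 × 2.7×10⁻⁴ = 0.034776 m
Layer 4: 0.8 × 850 × 2.2×10⁻⁴ = 0.14960 m
2079–3679 m: 0.37 × 1.5×10⁻⁴ × 1600 = 0.08880 m
Δh = 0.034102 + 0.098256 + 0.034776 + 0.14960 + 0.08880 = 0.405534 m

about 406 mm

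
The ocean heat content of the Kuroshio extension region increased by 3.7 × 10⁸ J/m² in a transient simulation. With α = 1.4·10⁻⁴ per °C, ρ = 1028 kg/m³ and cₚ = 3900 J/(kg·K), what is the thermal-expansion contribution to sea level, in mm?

Δh = αQ/(ρcₚ) = 1.4×10⁻⁴ × 3.7×10⁸ / (1028 × 3900) ≈ 0.01292 m

12.9 mm of thermosteric rise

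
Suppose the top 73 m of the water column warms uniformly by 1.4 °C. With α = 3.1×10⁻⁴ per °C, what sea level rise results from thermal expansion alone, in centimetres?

Δh = αΔT·H = 3.1×10⁻⁴ × 1.4 × 73 = 0.031682 m

3.17 cm of thermosteric rise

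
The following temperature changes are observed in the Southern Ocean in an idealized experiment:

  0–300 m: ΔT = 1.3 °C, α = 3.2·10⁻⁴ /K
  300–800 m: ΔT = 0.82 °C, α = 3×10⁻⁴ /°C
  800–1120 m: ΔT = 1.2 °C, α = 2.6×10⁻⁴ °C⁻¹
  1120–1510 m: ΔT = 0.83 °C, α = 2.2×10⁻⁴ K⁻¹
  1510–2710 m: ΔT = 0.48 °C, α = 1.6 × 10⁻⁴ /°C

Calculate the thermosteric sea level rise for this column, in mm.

Δh = 511 mm

Layer 1: 1.3 × 300 × 3.2×10⁻⁴ = 0.12480 m
Layer 2: 3×10⁻⁴ × 0.82 × 500 = 0.12300 m
800–1120 m: 1.2 × 320 × 2.6×10⁻⁴ = 0.09984 m
Layer 4: 0.83 × 390 × 2.2×10⁻⁴ = 0.071214 m
Layer 5: 1.6×10⁻⁴ × 0.48 × 1200 = 0.09216 m
Δh = 0.12480 + 0.12300 + 0.09984 + 0.071214 + 0.09216 = 0.511014 m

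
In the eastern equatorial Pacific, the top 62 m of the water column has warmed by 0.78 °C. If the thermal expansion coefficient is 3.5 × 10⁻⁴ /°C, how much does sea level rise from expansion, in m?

Δh = αΔT·H = 3.5×10⁻⁴ × 0.78 × 62 = 0.016926 m

0.017 m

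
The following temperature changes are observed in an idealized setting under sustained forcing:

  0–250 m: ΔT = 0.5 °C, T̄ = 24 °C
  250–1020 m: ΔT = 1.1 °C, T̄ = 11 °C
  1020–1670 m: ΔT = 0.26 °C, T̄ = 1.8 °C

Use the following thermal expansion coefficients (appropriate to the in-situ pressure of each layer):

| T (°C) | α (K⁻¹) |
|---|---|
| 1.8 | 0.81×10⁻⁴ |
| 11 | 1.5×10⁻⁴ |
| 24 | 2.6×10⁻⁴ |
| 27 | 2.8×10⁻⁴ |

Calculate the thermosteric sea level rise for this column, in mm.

Layer 1 at 24 °C → α = 2.6×10⁻⁴ K⁻¹
Layer 2 at 11 °C → α = 1.5×10⁻⁴ K⁻¹
Layer 3 at 1.8 °C → α = 0.81×10⁻⁴ K⁻¹
0–250 m: 2.6×10⁻⁴ × 0.5 × 250 = 0.03250 m
250–1020 m: 770 × 1.5×10⁻⁴ × 1.1 = 0.12705 m
650 × 0.26 × 0.81×10⁻⁴ = 0.013689 m
Δh = 0.03250 + 0.12705 + 0.013689 = 0.173239 m

173 mm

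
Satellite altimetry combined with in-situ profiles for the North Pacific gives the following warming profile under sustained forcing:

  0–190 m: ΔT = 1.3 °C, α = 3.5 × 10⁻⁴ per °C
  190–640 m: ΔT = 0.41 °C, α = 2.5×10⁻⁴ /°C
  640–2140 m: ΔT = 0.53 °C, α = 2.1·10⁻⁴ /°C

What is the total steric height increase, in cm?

30 cm of thermosteric rise

190 × 3.5×10⁻⁴ × 1.3 = 0.08645 m
Layer 2: 450 × 2.5×10⁻⁴ × 0.41 = 0.046125 m
Layer 3: 1500 × 0.53 × 2.1×10⁻⁴ = 0.16695 m
Δh = 0.08645 + 0.046125 + 0.16695 = 0.299525 m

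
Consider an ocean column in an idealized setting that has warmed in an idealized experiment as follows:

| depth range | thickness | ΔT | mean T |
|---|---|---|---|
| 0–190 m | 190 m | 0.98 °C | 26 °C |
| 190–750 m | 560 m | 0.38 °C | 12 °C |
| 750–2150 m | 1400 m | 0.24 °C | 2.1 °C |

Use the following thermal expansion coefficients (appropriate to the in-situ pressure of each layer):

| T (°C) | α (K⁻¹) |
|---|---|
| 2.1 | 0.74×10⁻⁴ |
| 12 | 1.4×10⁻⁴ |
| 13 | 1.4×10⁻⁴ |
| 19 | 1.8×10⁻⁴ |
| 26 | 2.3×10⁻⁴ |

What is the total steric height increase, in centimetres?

Layer 1 at 26 °C → α = 2.3×10⁻⁴ K⁻¹
Layer 2 at 12 °C → α = 1.4×10⁻⁴ K⁻¹
Layer 3 at 2.1 °C → α = 0.74×10⁻⁴ K⁻¹
0–190 m: 2.3×10⁻⁴ × 190 × 0.98 = 0.042826 m
190–750 m: 560 × 1.4×10⁻⁴ × 0.38 = 0.029792 m
Layer 3: 1400 × 0.24 × 0.74×10⁻⁴ = 0.024864 m
Δh = 0.042826 + 0.029792 + 0.024864 = 0.097482 m

about 9.75 cm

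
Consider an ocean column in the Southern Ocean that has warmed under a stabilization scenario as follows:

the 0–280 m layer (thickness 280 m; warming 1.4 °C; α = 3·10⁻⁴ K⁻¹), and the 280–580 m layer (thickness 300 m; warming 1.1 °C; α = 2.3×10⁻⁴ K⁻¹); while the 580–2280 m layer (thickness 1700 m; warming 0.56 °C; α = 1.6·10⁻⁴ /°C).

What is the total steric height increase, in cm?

about 35 cm

3×10⁻⁴ × 280 × 1.4 = 0.11760 m
Layer 2: 1.1 × 2.3×10⁻⁴ × 300 = 0.07590 m
1.6×10⁻⁴ × 1700 × 0.56 = 0.15232 m
Δh = 0.11760 + 0.07590 + 0.15232 = 0.34582 m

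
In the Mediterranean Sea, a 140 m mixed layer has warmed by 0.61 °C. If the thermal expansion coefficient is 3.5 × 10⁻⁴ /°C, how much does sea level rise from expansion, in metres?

Δh = αΔT·H = 3.5×10⁻⁴ × 0.61 × 140 = 0.02989 m

Δh ≈ 0.0299 m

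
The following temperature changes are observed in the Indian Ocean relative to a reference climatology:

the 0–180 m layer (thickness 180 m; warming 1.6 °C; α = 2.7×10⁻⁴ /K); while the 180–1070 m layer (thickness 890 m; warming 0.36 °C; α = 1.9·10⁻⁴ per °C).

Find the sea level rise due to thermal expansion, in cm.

0–180 m: 1.6 × 180 × 2.7×10⁻⁴ = 0.07776 m
0.36 × 1.9×10⁻⁴ × 890 = 0.060876 m
Δh = 0.07776 + 0.060876 = 0.138636 m ≈ 13.9 cm

about 13.9 cm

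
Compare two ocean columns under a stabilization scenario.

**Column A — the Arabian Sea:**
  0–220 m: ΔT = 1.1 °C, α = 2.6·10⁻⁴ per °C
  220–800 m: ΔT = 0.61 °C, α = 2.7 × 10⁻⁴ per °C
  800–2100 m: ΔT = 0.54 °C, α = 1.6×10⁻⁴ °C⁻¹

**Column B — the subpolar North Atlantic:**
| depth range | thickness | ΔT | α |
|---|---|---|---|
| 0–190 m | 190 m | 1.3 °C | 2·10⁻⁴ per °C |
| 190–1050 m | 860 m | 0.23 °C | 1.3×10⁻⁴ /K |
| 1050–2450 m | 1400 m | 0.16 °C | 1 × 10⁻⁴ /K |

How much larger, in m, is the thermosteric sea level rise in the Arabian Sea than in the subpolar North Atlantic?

A 220 × 2.6×10⁻⁴ × 1.1 = 0.06292 m
A Layer 2: 0.61 × 580 × 2.7×10⁻⁴ = 0.095526 m
A Layer 3: 1300 × 1.6×10⁻⁴ × 0.54 = 0.11232 m
A total: 0.270766 m
B Layer 1: 190 × 2×10⁻⁴ × 1.3 = 0.04940 m
B Layer 2: 1.3×10⁻⁴ × 0.23 × 860 = 0.025714 m
B 1050–2450 m: 1×10⁻⁴ × 1400 × 0.16 = 0.02240 m
B total: 0.097514 m
Difference: 0.270766 − 0.097514 = 0.173252 m

0.17 m larger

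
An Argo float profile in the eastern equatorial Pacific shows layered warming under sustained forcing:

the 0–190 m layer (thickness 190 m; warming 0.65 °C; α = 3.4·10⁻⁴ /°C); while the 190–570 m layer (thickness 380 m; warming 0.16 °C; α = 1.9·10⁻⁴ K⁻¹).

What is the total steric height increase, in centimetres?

0.65 × 3.4×10⁻⁴ × 190 = 0.04199 m
Layer 2: 1.9×10⁻⁴ × 0.16 × 380 = 0.011552 m
Δh = 0.04199 + 0.011552 = 0.053542 m ≈ 5.35 cm

5.35 cm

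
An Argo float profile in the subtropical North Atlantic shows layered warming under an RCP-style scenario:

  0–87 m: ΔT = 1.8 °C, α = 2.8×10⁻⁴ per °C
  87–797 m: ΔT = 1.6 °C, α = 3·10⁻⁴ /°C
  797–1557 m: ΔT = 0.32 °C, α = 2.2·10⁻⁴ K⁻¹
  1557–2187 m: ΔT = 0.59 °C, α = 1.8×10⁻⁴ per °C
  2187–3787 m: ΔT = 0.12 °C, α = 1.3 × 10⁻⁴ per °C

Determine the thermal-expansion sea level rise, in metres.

0.53 m of thermosteric rise

0–87 m: 87 × 1.8 × 2.8×10⁻⁴ = 0.043848 m
Layer 2: 710 × 3×10⁻⁴ × 1.6 = 0.34080 m
760 × 0.32 × 2.2×10⁻⁴ = 0.053504 m
1557–2187 m: 630 × 1.8×10⁻⁴ × 0.59 = 0.066906 m
2187–3787 m: 1.3×10⁻⁴ × 0.12 × 1600 = 0.02496 m
Δh = 0.043848 + 0.34080 + 0.053504 + 0.066906 + 0.02496 = 0.530018 m ≈ 0.53 m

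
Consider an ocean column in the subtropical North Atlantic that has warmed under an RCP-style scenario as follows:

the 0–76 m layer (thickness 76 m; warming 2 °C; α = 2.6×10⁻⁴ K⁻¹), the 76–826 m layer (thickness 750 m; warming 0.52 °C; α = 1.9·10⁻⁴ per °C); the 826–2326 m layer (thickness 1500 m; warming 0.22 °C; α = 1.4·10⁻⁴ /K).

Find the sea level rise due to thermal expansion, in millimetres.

Δh = 160 mm

0–76 m: 2.6×10⁻⁴ × 76 × 2 = 0.03952 m
76–826 m: 0.52 × 1.9×10⁻⁴ × 750 = 0.07410 m
826–2326 m: 0.22 × 1.4×10⁻⁴ × 1500 = 0.04620 m
Δh = 0.03952 + 0.07410 + 0.04620 = 0.15982 m ≈ 160 mm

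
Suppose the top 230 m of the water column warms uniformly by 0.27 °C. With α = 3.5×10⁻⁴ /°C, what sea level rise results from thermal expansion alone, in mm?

Δh = αΔT·H = 3.5×10⁻⁴ × 0.27 × 230 = 0.021735 m

22 mm of thermosteric rise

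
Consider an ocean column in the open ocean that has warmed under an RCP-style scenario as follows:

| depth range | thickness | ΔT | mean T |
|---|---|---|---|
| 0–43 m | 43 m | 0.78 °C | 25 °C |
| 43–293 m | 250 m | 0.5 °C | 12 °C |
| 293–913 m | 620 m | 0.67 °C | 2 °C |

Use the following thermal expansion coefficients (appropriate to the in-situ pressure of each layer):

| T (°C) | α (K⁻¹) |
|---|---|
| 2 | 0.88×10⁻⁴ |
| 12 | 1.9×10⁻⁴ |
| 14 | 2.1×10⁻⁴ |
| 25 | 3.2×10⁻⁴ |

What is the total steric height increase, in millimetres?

71 mm of thermosteric rise

Layer 1 at 25 °C → α = 3.2×10⁻⁴ K⁻¹
Layer 2 at 12 °C → α = 1.9×10⁻⁴ K⁻¹
Layer 3 at 2 °C → α = 0.88×10⁻⁴ K⁻¹
Layer 1: 43 × 0.78 × 3.2×10⁻⁴ = 0.0107328 m
Layer 2: 0.5 × 250 × 1.9×10⁻⁴ = 0.02375 m
Layer 3: 0.67 × 620 × 0.88×10⁻⁴ = 0.0365552 m
Δh = 0.0107328 + 0.02375 + 0.0365552 = 0.071038 m ≈ 71 mm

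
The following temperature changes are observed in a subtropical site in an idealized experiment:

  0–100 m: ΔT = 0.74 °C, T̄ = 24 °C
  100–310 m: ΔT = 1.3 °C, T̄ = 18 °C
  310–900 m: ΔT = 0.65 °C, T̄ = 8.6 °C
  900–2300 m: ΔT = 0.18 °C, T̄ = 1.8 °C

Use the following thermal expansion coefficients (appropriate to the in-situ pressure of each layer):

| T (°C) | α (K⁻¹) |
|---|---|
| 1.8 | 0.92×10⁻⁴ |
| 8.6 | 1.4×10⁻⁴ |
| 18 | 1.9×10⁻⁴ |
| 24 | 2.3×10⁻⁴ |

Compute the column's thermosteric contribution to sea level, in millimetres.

146 mm

Layer 1 at 24 °C → α = 2.3×10⁻⁴ K⁻¹
Layer 2 at 18 °C → α = 1.9×10⁻⁴ K⁻¹
Layer 3 at 8.6 °C → α = 1.4×10⁻⁴ K⁻¹
Layer 4 at 1.8 °C → α = 0.92×10⁻⁴ K⁻¹
0–100 m: 0.74 × 100 × 2.3×10⁻⁴ = 0.01702 m
100–310 m: 1.3 × 210 × 1.9×10⁻⁴ = 0.05187 m
Layer 3: 590 × 1.4×10⁻⁴ × 0.65 = 0.05369 m
Layer 4: 1400 × 0.18 × 0.92×10⁻⁴ = 0.023184 m
Δh = 0.01702 + 0.05187 + 0.05369 + 0.023184 = 0.145764 m ≈ 146 mm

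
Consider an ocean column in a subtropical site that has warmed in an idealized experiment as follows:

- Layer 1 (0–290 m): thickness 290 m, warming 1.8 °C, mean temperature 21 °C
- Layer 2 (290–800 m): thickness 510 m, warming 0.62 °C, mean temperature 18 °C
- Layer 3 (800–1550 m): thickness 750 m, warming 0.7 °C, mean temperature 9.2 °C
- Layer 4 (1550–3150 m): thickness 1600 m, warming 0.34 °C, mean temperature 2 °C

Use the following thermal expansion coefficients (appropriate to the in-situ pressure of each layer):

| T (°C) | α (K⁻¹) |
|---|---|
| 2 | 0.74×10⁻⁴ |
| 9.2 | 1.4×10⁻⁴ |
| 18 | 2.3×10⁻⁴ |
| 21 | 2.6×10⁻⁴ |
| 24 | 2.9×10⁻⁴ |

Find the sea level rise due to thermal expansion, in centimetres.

Layer 1 at 21 °C → α = 2.6×10⁻⁴ K⁻¹
Layer 2 at 18 °C → α = 2.3×10⁻⁴ K⁻¹
Layer 3 at 9.2 °C → α = 1.4×10⁻⁴ K⁻¹
Layer 4 at 2 °C → α = 0.74×10⁻⁴ K⁻¹
0–290 m: 290 × 1.8 × 2.6×10⁻⁴ = 0.13572 m
2.3×10⁻⁴ × 0.62 × 510 = 0.072726 m
Layer 3: 0.7 × 750 × 1.4×10⁻⁴ = 0.07350 m
Layer 4: 0.34 × 1600 × 0.74×10⁻⁴ = 0.040256 m
Δh = 0.13572 + 0.072726 + 0.07350 + 0.040256 = 0.322202 m ≈ 32.2 cm

32.2 cm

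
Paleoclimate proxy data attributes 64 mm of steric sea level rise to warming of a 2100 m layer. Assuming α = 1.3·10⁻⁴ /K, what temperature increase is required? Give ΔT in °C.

0.23 °C

ΔT = Δh/(αH) = 0.064 / (1.3×10⁻⁴ × 2100) ≈ 0.2344 °C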